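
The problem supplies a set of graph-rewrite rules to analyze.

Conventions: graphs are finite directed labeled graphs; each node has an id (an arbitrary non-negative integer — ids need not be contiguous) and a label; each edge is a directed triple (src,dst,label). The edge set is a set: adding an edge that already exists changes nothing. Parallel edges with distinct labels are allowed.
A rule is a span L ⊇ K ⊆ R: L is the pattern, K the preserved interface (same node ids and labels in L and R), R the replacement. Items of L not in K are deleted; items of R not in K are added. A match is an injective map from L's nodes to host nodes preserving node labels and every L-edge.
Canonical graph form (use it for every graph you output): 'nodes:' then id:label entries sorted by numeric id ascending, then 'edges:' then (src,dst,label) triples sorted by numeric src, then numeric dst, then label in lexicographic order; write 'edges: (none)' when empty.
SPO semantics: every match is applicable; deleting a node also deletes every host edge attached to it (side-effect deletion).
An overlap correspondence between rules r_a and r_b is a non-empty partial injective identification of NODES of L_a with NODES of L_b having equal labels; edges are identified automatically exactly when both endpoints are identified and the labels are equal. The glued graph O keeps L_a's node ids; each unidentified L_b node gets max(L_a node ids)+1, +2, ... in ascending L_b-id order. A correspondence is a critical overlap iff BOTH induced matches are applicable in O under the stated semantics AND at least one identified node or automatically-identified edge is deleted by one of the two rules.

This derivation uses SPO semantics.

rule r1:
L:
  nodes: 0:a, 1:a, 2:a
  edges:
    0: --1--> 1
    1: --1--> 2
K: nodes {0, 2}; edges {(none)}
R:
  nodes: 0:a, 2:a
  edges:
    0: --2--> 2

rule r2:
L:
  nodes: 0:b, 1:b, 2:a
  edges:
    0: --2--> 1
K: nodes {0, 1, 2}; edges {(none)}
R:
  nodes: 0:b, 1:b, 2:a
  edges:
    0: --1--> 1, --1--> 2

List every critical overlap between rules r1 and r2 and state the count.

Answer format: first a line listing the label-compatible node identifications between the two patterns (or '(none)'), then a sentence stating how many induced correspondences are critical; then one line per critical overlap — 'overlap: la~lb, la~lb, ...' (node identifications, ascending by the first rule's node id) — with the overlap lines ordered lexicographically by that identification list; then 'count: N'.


label-compatible node identifications between L(r1) and L(r2): 0~2, 1~2, 2~2
1 of the induced correspondences is a critical overlap of r1 and r2.
overlap: 1~2
count: 1


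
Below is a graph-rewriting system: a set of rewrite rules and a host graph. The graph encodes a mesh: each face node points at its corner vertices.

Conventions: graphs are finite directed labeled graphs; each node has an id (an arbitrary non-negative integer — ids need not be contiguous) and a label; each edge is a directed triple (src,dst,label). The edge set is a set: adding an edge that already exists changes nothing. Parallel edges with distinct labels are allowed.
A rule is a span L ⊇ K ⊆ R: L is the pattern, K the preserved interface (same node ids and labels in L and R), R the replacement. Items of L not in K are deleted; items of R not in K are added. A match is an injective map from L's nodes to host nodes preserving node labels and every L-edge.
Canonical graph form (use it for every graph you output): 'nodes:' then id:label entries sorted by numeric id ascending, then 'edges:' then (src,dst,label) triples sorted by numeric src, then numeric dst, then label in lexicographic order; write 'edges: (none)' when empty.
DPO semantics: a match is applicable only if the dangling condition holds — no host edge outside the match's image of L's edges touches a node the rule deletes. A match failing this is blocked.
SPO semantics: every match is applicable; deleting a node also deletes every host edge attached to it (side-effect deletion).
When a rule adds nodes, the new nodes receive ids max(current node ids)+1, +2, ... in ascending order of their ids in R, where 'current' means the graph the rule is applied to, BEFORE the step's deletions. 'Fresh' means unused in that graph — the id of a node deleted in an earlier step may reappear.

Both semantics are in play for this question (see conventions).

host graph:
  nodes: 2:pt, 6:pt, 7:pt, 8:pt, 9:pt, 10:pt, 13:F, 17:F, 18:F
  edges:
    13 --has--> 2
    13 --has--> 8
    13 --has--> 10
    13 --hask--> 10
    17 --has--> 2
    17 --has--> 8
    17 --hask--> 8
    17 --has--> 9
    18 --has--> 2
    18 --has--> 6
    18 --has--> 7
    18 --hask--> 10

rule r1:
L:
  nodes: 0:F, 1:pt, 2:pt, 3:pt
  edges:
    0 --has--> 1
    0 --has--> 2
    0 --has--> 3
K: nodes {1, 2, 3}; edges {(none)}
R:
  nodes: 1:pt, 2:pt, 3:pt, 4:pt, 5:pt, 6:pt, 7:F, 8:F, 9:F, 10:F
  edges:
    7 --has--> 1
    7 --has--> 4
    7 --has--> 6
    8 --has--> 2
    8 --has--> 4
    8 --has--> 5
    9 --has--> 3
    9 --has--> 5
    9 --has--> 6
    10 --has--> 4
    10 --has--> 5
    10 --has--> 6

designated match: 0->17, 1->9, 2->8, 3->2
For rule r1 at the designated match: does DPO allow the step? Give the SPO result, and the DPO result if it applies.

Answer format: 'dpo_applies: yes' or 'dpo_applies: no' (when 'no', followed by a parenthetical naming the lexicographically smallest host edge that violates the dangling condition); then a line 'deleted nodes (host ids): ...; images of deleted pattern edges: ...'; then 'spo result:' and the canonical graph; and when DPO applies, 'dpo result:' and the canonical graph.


dpo_applies: no
(the rule deletes node 17, which keeps host edge (17,8,hask) outside the match image — the dangling condition fails, DPO blocks; SPO proceeds and side-deletes such edges)
deleted nodes (host ids): 17; images of deleted pattern edges: (17,2,has); (17,8,has); (17,9,has)
spo result:
nodes: 2:pt, 6:pt, 7:pt, 8:pt, 9:pt, 10:pt, 13:F, 18:F, 19:pt, 20:pt, 21:pt, 22:F, 23:F, 24:F, 25:F
edges: (13,2,has); (13,8,has); (13,10,has); (13,10,hask); (18,2,has); (18,6,has); (18,7,has); (18,10,hask); (22,9,has); (22,19,has); (22,21,has); (23,8,has); (23,19,has); (23,20,has); (24,2,has); (24,20,has); (24,21,has); (25,19,has); (25,20,has); (25,21,has)


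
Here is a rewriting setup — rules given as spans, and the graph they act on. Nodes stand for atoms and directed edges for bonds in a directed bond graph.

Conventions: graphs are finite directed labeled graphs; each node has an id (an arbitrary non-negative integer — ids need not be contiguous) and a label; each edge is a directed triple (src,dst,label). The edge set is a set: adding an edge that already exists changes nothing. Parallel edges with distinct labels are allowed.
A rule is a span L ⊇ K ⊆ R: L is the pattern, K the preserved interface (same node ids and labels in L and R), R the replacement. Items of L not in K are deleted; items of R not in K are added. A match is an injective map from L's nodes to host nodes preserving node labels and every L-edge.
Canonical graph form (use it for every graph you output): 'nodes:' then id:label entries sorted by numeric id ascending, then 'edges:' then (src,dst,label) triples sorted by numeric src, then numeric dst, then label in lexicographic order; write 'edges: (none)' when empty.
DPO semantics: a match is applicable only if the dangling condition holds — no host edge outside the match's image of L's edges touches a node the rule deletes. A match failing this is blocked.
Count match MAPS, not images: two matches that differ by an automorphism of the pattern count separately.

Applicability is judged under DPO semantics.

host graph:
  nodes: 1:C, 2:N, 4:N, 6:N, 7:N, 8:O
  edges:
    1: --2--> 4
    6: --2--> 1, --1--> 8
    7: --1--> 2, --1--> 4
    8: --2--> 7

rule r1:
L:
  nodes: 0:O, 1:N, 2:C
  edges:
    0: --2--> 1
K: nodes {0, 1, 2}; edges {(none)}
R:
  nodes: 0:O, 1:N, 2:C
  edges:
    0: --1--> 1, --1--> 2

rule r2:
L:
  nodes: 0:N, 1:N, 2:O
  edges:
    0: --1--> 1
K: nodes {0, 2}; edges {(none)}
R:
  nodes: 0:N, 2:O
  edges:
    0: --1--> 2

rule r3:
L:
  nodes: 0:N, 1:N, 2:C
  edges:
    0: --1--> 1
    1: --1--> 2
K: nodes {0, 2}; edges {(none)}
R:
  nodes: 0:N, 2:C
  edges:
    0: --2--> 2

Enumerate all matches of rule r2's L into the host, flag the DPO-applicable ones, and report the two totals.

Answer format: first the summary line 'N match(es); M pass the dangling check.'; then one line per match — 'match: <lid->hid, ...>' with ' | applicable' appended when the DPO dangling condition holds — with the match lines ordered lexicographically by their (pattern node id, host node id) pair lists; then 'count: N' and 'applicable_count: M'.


2 match(es); 1 pass the dangling check.
match: 0->7, 1->2, 2->8 | applicable
match: 0->7, 1->4, 2->8
count: 2
applicable_count: 1


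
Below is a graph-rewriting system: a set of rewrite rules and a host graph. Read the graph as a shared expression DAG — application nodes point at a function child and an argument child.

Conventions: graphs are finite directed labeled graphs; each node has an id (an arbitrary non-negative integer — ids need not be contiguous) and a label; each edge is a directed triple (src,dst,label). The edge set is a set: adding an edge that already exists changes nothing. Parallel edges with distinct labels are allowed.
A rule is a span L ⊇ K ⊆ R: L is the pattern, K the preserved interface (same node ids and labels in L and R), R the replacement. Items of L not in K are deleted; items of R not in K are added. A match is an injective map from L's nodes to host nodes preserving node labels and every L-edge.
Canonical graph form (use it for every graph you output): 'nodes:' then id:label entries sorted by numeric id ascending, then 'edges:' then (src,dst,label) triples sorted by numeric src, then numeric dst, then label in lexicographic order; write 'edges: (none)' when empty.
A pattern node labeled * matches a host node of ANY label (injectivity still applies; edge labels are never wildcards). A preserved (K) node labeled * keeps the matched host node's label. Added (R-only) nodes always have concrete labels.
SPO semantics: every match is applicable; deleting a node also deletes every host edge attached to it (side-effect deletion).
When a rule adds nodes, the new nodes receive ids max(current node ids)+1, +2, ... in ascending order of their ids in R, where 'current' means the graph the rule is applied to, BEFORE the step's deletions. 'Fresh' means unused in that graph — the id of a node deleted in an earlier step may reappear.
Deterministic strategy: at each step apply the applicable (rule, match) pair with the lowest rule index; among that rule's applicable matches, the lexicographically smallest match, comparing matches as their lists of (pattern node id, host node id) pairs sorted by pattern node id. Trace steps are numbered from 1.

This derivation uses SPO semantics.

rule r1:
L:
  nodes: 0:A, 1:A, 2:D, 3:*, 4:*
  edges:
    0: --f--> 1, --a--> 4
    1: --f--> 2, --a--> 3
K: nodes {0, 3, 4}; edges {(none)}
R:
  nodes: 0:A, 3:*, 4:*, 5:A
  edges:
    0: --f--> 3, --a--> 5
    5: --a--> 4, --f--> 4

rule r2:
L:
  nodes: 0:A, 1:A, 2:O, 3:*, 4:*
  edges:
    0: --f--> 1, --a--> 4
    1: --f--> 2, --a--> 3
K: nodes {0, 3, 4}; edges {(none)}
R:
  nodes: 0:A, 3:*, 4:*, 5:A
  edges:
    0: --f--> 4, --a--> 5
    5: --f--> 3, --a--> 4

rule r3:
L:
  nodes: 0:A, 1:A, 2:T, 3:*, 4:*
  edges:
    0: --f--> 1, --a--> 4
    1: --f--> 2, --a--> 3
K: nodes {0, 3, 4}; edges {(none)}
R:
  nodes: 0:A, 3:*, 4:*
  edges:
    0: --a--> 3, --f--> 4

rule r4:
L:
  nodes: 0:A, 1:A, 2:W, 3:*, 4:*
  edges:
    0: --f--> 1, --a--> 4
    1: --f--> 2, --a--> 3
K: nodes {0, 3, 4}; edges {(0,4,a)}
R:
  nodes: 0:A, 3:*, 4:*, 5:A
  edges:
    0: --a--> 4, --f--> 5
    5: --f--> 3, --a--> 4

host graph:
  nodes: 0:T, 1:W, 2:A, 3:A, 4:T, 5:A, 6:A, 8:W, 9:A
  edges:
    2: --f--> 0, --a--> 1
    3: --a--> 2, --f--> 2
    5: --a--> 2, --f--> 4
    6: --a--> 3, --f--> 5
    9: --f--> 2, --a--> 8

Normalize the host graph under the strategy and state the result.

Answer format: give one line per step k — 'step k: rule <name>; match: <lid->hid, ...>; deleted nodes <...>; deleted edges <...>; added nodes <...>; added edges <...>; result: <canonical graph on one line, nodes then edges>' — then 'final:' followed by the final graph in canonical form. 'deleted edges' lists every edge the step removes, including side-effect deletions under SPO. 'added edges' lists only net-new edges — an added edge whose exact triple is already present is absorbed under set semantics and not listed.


step 1: rule r3; match: 0->6, 1->5, 2->4, 3->2, 4->3; deleted nodes 4, 5; deleted edges (5,2,a); (5,4,f); (6,3,a); (6,5,f); added nodes (none); added edges (6,2,a); (6,3,f); result: nodes: 0:T, 1:W, 2:A, 3:A, 6:A, 8:W, 9:A edges: (2,0,f); (2,1,a); (3,2,a); (3,2,f); (6,2,a); (6,3,f); (9,2,f); (9,8,a)
step 2: rule r3; match: 0->9, 1->2, 2->0, 3->1, 4->8; deleted nodes 0, 2; deleted edges (2,0,f); (2,1,a); (3,2,a); (3,2,f); (6,2,a); (9,2,f); (9,8,a); added nodes (none); added edges (9,1,a); (9,8,f); result: nodes: 1:W, 3:A, 6:A, 8:W, 9:A edges: (6,3,f); (9,1,a); (9,8,f)
final:
nodes: 1:W, 3:A, 6:A, 8:W, 9:A
edges: (6,3,f); (9,1,a); (9,8,f)


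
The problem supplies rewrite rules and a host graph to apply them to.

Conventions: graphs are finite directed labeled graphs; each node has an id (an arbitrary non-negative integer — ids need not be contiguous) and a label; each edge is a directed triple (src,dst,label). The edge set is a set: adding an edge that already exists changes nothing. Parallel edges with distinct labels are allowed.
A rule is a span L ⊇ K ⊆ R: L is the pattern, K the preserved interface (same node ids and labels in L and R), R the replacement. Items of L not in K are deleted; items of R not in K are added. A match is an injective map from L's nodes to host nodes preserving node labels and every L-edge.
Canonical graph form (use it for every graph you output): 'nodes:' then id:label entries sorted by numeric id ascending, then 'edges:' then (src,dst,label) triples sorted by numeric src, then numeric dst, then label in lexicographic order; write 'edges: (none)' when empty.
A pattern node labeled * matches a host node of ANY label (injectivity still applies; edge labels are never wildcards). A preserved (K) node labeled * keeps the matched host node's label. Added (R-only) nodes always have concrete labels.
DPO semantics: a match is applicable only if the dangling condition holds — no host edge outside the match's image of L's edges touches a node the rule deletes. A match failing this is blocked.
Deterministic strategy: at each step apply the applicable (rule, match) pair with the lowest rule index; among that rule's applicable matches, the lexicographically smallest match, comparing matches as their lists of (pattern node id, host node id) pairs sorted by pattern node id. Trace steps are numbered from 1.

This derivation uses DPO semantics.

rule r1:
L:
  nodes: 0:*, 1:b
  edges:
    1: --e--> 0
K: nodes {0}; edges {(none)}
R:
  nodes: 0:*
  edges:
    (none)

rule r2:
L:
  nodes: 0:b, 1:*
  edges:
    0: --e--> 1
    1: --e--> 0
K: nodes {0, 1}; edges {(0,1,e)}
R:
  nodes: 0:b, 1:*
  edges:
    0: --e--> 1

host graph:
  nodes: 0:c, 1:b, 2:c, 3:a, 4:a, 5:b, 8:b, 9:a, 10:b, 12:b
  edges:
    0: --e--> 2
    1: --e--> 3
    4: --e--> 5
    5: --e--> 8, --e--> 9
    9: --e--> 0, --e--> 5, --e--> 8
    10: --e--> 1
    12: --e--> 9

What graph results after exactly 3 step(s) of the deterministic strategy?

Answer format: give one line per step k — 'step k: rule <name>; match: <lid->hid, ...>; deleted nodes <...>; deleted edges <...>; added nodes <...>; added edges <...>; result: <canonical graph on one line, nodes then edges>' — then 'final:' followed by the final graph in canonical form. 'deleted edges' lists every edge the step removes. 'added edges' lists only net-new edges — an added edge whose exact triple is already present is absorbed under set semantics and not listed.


step 1: rule r1; match: 0->1, 1->10; deleted nodes 10; deleted edges (10,1,e); added nodes (none); added edges (none); result: nodes: 0:c, 1:b, 2:c, 3:a, 4:a, 5:b, 8:b, 9:a, 12:b edges: (0,2,e); (1,3,e); (4,5,e); (5,8,e); (5,9,e); (9,0,e); (9,5,e); (9,8,e); (12,9,e)
step 2: rule r1; match: 0->3, 1->1; deleted nodes 1; deleted edges (1,3,e); added nodes (none); added edges (none); result: nodes: 0:c, 2:c, 3:a, 4:a, 5:b, 8:b, 9:a, 12:b edges: (0,2,e); (4,5,e); (5,8,e); (5,9,e); (9,0,e); (9,5,e); (9,8,e); (12,9,e)
step 3: rule r1; match: 0->9, 1->12; deleted nodes 12; deleted edges (12,9,e); added nodes (none); added edges (none); result: nodes: 0:c, 2:c, 3:a, 4:a, 5:b, 8:b, 9:a edges: (0,2,e); (4,5,e); (5,8,e); (5,9,e); (9,0,e); (9,5,e); (9,8,e)
final:
nodes: 0:c, 2:c, 3:a, 4:a, 5:b, 8:b, 9:a
edges: (0,2,e); (4,5,e); (5,8,e); (5,9,e); (9,0,e); (9,5,e); (9,8,e)


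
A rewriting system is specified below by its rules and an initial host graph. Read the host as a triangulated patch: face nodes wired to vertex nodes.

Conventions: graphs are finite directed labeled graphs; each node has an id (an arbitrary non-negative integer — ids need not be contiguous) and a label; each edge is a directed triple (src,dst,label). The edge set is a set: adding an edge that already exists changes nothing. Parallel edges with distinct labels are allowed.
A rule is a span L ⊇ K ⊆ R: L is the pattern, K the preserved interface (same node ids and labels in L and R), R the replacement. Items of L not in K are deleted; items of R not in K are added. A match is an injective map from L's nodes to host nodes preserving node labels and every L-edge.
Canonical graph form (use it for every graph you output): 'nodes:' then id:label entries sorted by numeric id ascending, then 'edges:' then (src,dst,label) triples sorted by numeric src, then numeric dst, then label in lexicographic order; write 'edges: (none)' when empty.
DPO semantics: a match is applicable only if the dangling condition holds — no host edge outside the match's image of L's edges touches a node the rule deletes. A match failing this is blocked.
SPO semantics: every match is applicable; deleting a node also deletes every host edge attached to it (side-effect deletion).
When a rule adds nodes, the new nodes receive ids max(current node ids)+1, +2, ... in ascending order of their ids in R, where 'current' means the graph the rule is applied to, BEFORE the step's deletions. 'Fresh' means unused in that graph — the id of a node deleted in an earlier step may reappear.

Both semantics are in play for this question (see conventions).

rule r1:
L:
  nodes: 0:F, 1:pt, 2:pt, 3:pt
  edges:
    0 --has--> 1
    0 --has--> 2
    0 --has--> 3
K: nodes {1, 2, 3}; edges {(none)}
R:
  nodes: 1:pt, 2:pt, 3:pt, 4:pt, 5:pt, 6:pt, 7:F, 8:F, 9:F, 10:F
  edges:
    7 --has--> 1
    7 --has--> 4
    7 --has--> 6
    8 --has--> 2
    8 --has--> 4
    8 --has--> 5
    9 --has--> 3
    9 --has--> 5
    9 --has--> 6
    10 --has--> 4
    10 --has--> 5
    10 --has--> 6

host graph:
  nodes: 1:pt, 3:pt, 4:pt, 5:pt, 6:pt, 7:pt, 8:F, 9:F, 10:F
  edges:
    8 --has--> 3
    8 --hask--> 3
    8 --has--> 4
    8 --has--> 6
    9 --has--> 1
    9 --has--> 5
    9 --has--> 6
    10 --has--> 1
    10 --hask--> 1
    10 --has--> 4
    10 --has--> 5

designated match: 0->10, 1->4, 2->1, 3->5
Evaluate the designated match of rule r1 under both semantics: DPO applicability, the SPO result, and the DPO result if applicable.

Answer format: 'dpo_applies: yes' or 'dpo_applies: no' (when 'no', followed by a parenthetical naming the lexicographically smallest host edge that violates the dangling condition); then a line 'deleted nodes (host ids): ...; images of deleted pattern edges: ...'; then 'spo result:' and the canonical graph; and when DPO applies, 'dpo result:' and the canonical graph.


dpo_applies: no
(the rule deletes node 10, which keeps host edge (10,1,hask) outside the match image — the dangling condition fails, DPO blocks; SPO proceeds and side-deletes such edges)
deleted nodes (host ids): 10; images of deleted pattern edges: (10,1,has); (10,4,has); (10,5,has)
spo result:
nodes: 1:pt, 3:pt, 4:pt, 5:pt, 6:pt, 7:pt, 8:F, 9:F, 11:pt, 12:pt, 13:pt, 14:F, 15:F, 16:F, 17:F
edges: (8,3,has); (8,3,hask); (8,4,has); (8,6,has); (9,1,has); (9,5,has); (9,6,has); (14,4,has); (14,11,has); (14,13,has); (15,1,has); (15,11,has); (15,12,has); (16,5,has); (16,12,has); (16,13,has); (17,11,has); (17,12,has); (17,13,has)


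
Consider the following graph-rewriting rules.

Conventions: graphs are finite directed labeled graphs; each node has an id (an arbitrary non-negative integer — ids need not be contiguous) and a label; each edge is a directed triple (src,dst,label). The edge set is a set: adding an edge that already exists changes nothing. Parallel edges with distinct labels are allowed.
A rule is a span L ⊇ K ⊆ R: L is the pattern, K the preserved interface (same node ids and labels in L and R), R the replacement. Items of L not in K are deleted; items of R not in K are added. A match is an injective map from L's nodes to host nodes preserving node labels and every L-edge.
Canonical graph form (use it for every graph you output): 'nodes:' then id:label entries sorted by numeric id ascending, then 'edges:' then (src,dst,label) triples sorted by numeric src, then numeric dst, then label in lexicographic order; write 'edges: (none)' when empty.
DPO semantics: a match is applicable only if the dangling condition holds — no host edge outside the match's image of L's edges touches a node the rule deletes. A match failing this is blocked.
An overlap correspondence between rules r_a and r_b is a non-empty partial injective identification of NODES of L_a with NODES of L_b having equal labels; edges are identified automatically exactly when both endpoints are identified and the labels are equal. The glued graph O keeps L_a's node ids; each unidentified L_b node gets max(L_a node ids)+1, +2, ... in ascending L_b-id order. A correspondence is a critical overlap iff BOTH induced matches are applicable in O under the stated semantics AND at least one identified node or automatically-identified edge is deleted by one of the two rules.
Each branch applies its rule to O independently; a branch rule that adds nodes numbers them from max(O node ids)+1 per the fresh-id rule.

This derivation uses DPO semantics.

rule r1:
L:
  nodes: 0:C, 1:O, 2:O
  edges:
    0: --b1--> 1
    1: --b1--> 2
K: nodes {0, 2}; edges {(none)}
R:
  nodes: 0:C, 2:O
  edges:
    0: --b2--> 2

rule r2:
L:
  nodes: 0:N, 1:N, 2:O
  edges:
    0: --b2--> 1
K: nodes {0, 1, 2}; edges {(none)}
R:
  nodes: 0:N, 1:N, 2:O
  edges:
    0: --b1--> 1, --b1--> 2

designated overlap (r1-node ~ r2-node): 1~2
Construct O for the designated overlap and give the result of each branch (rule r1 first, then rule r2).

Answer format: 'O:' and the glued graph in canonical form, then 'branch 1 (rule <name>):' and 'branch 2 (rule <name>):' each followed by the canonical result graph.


O:
nodes: 0:C, 1:O, 2:O, 3:N, 4:N
edges: (0,1,b1); (1,2,b1); (3,4,b2)
branch 1 (rule r1):
nodes: 0:C, 2:O, 3:N, 4:N
edges: (0,2,b2); (3,4,b2)
branch 2 (rule r2):
nodes: 0:C, 1:O, 2:O, 3:N, 4:N
edges: (0,1,b1); (1,2,b1); (3,1,b1); (3,4,b1)


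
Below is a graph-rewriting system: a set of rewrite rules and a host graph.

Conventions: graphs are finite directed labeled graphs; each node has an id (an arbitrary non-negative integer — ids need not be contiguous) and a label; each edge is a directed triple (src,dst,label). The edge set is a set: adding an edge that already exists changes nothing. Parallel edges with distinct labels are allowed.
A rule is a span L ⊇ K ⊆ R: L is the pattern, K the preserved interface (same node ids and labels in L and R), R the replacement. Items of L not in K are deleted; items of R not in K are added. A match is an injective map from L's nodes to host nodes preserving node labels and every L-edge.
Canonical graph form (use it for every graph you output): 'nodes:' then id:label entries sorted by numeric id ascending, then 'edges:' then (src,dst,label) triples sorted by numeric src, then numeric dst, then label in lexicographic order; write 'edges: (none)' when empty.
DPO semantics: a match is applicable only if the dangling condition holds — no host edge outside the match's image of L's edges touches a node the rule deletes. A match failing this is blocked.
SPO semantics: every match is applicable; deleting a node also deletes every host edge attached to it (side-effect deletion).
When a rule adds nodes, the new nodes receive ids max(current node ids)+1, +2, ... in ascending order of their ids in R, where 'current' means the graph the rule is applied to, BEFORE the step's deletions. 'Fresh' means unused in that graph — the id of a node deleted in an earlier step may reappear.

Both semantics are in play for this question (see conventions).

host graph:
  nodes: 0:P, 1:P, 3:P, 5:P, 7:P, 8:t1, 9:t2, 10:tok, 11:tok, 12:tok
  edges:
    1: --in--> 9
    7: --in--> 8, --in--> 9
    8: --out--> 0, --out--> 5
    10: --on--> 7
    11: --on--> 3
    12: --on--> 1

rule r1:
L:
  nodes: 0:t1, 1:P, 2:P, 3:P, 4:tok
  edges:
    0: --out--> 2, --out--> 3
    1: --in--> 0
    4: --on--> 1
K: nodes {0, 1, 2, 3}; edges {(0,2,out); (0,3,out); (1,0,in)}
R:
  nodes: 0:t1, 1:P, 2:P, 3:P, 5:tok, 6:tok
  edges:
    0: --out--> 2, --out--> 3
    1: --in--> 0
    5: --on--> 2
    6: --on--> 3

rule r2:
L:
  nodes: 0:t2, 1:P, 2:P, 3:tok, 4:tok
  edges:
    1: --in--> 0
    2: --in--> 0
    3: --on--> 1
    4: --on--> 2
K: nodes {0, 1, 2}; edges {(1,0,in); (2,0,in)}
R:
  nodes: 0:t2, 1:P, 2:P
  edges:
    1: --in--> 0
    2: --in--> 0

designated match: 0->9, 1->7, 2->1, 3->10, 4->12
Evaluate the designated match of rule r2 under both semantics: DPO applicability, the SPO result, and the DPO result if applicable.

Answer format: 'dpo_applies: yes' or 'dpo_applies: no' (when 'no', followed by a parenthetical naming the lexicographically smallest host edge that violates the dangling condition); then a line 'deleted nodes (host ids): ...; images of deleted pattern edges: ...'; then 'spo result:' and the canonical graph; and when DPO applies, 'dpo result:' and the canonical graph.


dpo_applies: yes
deleted nodes (host ids): 10, 12; images of deleted pattern edges: (10,7,on); (12,1,on)
spo result:
nodes: 0:P, 1:P, 3:P, 5:P, 7:P, 8:t1, 9:t2, 11:tok
edges: (1,9,in); (7,8,in); (7,9,in); (8,0,out); (8,5,out); (11,3,on)
dpo result:
nodes: 0:P, 1:P, 3:P, 5:P, 7:P, 8:t1, 9:t2, 11:tok
edges: (1,9,in); (7,8,in); (7,9,in); (8,0,out); (8,5,out); (11,3,on)


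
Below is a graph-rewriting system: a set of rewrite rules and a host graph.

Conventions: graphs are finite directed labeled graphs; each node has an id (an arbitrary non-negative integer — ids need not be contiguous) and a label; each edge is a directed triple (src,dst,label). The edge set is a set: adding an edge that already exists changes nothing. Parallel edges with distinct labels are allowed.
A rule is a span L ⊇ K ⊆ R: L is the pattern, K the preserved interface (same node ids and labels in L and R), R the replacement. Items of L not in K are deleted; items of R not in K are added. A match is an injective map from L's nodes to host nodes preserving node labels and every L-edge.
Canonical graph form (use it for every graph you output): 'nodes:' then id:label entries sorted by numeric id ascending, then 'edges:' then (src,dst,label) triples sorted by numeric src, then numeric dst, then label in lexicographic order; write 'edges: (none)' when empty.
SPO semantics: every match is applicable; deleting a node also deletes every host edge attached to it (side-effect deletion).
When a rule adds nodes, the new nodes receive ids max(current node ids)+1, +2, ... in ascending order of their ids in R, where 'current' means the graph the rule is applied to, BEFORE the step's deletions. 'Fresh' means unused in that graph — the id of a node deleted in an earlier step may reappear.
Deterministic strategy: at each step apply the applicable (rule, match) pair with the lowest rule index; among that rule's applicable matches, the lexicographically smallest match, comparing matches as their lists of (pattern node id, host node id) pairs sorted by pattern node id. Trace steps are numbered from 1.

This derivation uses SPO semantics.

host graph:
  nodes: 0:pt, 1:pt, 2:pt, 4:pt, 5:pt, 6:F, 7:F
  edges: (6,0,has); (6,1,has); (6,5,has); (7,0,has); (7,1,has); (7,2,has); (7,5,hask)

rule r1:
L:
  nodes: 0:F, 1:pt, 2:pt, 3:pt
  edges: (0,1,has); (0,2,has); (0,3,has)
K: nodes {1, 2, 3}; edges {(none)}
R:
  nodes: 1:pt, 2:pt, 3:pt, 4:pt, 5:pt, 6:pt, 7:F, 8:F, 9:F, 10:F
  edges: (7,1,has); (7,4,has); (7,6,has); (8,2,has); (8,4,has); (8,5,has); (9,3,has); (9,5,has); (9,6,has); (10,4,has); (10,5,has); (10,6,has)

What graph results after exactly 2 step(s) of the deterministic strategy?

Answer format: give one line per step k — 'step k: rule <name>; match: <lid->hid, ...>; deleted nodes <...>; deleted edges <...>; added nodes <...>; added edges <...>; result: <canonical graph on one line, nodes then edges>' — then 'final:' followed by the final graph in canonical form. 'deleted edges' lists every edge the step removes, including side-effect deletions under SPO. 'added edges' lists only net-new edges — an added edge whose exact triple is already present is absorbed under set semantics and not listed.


step 1: rule r1; match: 0->6, 1->0, 2->1, 3->5; deleted nodes 6; deleted edges (6,0,has); (6,1,has); (6,5,has); added nodes 8, 9, 10, 11, 12, 13, 14; added edges (11,0,has); (11,8,has); (11,10,has); (12,1,has); (12,8,has); (12,9,has); (13,5,has); (13,9,has); (13,10,has); (14,8,has); (14,9,has); (14,10,has); result: nodes: 0:pt, 1:pt, 2:pt, 4:pt, 5:pt, 7:F, 8:pt, 9:pt, 10:pt, 11:F, 12:F, 13:F, 14:F edges: (7,0,has); (7,1,has); (7,2,has); (7,5,hask); (11,0,has); (11,8,has); (11,10,has); (12,1,has); (12,8,has); (12,9,has); (13,5,has); (13,9,has); (13,10,has); (14,8,has); (14,9,has); (14,10,has)
step 2: rule r1; match: 0->7, 1->0, 2->1, 3->2; deleted nodes 7; deleted edges (7,0,has); (7,1,has); (7,2,has); (7,5,hask); added nodes 15, 16, 17, 18, 19, 20, 21; added edges (18,0,has); (18,15,has); (18,17,has); (19,1,has); (19,15,has); (19,16,has); (20,2,has); (20,16,has); (20,17,has); (21,15,has); (21,16,has); (21,17,has); result: nodes: 0:pt, 1:pt, 2:pt, 4:pt, 5:pt, 8:pt, 9:pt, 10:pt, 11:F, 12:F, 13:F, 14:F, 15:pt, 16:pt, 17:pt, 18:F, 19:F, 20:F, 21:F edges: (11,0,has); (11,8,has); (11,10,has); (12,1,has); (12,8,has); (12,9,has); (13,5,has); (13,9,has); (13,10,has); (14,8,has); (14,9,has); (14,10,has); (18,0,has); (18,15,has); (18,17,has); (19,1,has); (19,15,has); (19,16,has); (20,2,has); (20,16,has); (20,17,has); (21,15,has); (21,16,has); (21,17,has)
final:
nodes: 0:pt, 1:pt, 2:pt, 4:pt, 5:pt, 8:pt, 9:pt, 10:pt, 11:F, 12:F, 13:F, 14:F, 15:pt, 16:pt, 17:pt, 18:F, 19:F, 20:F, 21:F
edges: (11,0,has); (11,8,has); (11,10,has); (12,1,has); (12,8,has); (12,9,has); (13,5,has); (13,9,has); (13,10,has); (14,8,has); (14,9,has); (14,10,has); (18,0,has); (18,15,has); (18,17,has); (19,1,has); (19,15,has); (19,16,has); (20,2,has); (20,16,has); (20,17,has); (21,15,has); (21,16,has); (21,17,has)


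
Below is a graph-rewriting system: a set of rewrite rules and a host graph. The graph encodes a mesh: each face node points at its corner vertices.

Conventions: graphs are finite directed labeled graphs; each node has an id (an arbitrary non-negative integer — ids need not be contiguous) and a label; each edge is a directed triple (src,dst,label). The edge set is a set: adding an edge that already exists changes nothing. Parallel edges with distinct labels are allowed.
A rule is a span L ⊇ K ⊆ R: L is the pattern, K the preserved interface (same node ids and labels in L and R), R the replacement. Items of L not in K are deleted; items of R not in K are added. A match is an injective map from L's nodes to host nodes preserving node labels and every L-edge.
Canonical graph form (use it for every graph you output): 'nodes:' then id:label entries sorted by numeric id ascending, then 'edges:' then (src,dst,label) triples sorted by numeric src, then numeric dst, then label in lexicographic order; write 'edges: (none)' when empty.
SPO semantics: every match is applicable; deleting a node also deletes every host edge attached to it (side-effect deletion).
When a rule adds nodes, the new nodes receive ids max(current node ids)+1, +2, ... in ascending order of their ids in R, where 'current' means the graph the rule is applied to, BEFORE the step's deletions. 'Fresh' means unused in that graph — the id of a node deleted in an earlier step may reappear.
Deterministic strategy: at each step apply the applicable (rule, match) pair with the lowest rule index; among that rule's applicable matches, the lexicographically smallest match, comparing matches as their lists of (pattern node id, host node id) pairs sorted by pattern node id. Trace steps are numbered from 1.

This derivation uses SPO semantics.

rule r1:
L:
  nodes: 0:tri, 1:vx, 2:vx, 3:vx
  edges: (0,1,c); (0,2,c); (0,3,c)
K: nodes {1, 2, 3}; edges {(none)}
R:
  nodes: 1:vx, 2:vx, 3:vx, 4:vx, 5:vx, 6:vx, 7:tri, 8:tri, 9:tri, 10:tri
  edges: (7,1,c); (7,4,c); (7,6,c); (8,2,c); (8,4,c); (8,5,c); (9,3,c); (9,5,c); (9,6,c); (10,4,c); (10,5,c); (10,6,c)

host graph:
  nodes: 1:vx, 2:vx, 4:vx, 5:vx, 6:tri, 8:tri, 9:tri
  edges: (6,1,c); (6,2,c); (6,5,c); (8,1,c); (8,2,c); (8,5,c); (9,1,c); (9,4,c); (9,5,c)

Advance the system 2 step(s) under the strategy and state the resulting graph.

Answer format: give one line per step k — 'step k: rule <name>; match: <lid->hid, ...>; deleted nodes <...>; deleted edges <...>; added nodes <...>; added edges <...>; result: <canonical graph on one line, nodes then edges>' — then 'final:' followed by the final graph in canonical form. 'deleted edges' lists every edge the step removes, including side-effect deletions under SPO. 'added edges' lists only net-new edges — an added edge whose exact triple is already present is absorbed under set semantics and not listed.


step 1: rule r1; match: 0->6, 1->1, 2->2, 3->5; deleted nodes 6; deleted edges (6,1,c); (6,2,c); (6,5,c); added nodes 10, 11, 12, 13, 14, 15, 16; added edges (13,1,c); (13,10,c); (13,12,c); (14,2,c); (14,10,c); (14,11,c); (15,5,c); (15,11,c); (15,12,c); (16,10,c); (16,11,c); (16,12,c); result: nodes: 1:vx, 2:vx, 4:vx, 5:vx, 8:tri, 9:tri, 10:vx, 11:vx, 12:vx, 13:tri, 14:tri, 15:tri, 16:tri edges: (8,1,c); (8,2,c); (8,5,c); (9,1,c); (9,4,c); (9,5,c); (13,1,c); (13,10,c); (13,12,c); (14,2,c); (14,10,c); (14,11,c); (15,5,c); (15,11,c); (15,12,c); (16,10,c); (16,11,c); (16,12,c)
step 2: rule r1; match: 0->8, 1->1, 2->2, 3->5; deleted nodes 8; deleted edges (8,1,c); (8,2,c); (8,5,c); added nodes 17, 18, 19, 20, 21, 22, 23; added edges (20,1,c); (20,17,c); (20,19,c); (21,2,c); (21,17,c); (21,18,c); (22,5,c); (22,18,c); (22,19,c); (23,17,c); (23,18,c); (23,19,c); result: nodes: 1:vx, 2:vx, 4:vx, 5:vx, 9:tri, 10:vx, 11:vx, 12:vx, 13:tri, 14:tri, 15:tri, 16:tri, 17:vx, 18:vx, 19:vx, 20:tri, 21:tri, 22:tri, 23:tri edges: (9,1,c); (9,4,c); (9,5,c); (13,1,c); (13,10,c); (13,12,c); (14,2,c); (14,10,c); (14,11,c); (15,5,c); (15,11,c); (15,12,c); (16,10,c); (16,11,c); (16,12,c); (20,1,c); (20,17,c); (20,19,c); (21,2,c); (21,17,c); (21,18,c); (22,5,c); (22,18,c); (22,19,c); (23,17,c); (23,18,c); (23,19,c)
final:
nodes: 1:vx, 2:vx, 4:vx, 5:vx, 9:tri, 10:vx, 11:vx, 12:vx, 13:tri, 14:tri, 15:tri, 16:tri, 17:vx, 18:vx, 19:vx, 20:tri, 21:tri, 22:tri, 23:tri
edges: (9,1,c); (9,4,c); (9,5,c); (13,1,c); (13,10,c); (13,12,c); (14,2,c); (14,10,c); (14,11,c); (15,5,c); (15,11,c); (15,12,c); (16,10,c); (16,11,c); (16,12,c); (20,1,c); (20,17,c); (20,19,c); (21,2,c); (21,17,c); (21,18,c); (22,5,c); (22,18,c); (22,19,c); (23,17,c); (23,18,c); (23,19,c)


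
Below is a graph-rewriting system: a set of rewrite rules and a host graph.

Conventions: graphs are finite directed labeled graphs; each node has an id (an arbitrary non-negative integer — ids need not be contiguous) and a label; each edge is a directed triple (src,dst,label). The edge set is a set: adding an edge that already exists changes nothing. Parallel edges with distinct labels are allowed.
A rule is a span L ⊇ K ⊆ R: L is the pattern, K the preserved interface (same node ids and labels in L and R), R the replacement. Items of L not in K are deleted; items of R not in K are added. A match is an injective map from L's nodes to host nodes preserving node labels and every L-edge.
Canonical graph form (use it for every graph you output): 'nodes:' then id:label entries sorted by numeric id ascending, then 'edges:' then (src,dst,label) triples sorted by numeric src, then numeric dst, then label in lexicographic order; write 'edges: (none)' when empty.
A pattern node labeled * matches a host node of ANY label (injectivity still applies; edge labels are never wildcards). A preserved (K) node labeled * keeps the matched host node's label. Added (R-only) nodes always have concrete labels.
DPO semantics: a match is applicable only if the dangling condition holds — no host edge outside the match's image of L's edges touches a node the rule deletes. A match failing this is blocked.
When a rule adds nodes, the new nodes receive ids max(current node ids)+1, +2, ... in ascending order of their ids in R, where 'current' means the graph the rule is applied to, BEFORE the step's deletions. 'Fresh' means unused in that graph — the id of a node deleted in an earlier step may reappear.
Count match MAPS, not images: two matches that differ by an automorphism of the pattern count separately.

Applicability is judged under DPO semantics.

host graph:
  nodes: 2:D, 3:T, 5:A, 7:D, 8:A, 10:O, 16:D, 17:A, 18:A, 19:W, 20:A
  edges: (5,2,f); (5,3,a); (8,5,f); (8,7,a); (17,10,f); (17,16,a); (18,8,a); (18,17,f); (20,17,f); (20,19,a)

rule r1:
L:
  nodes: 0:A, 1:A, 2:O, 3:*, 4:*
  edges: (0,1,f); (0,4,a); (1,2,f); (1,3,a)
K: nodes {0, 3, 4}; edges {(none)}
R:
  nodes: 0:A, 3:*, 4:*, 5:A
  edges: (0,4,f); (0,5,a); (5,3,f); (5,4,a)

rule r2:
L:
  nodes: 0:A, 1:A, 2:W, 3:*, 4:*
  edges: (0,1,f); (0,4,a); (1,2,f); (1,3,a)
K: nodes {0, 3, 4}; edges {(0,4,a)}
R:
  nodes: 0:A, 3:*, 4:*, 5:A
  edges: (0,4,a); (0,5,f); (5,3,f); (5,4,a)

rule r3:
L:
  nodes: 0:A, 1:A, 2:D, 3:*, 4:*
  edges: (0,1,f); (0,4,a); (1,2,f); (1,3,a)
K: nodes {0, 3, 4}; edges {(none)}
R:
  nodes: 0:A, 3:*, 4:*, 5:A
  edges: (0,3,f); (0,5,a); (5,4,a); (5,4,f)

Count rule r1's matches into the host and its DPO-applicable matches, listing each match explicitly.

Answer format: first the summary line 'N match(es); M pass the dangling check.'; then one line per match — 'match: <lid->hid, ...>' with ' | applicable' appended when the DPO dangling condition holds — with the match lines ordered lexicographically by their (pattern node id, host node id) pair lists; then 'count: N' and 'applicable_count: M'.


2 match(es); 0 pass the dangling check.
match: 0->18, 1->17, 2->10, 3->16, 4->8
match: 0->20, 1->17, 2->10, 3->16, 4->19
count: 2
applicable_count: 0


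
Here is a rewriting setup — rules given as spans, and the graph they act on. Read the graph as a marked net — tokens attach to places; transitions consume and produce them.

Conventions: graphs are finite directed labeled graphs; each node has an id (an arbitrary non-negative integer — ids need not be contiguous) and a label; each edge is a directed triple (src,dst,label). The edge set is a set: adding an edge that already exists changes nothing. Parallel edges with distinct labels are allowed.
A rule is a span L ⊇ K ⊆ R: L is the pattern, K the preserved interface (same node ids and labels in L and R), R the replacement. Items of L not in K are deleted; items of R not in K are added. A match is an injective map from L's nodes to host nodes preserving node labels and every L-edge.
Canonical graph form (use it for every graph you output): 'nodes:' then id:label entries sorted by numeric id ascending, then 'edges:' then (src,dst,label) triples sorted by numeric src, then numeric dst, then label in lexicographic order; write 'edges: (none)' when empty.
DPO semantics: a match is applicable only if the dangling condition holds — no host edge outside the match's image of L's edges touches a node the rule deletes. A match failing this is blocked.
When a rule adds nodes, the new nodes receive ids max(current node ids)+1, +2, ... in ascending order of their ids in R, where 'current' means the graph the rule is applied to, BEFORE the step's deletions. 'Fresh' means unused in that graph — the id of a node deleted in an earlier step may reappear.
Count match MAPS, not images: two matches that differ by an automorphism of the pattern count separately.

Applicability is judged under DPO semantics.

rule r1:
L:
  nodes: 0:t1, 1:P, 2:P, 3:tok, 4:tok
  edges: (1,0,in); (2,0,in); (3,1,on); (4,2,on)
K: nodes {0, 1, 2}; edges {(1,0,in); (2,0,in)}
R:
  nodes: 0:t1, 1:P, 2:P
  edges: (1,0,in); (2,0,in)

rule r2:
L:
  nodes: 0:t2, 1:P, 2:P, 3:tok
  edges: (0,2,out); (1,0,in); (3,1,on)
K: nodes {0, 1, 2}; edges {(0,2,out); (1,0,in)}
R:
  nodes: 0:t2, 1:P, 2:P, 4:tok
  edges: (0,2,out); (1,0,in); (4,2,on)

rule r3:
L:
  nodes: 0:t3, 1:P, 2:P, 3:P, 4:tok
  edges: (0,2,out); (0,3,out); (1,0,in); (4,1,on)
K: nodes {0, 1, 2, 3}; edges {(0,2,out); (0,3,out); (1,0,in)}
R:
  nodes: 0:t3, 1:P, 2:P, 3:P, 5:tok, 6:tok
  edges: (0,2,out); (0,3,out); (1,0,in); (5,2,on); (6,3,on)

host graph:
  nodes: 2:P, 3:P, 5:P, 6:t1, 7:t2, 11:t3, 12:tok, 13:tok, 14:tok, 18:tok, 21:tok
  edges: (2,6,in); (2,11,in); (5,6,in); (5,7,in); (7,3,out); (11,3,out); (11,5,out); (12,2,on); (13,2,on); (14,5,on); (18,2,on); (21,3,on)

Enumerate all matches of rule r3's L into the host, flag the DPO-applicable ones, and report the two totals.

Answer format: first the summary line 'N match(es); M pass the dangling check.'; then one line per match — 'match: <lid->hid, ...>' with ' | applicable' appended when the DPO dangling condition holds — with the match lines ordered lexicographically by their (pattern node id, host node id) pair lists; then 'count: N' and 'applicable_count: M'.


6 match(es); 6 pass the dangling check.
match: 0->11, 1->2, 2->3, 3->5, 4->12 | applicable
match: 0->11, 1->2, 2->3, 3->5, 4->13 | applicable
match: 0->11, 1->2, 2->3, 3->5, 4->18 | applicable
match: 0->11, 1->2, 2->5, 3->3, 4->12 | applicable
match: 0->11, 1->2, 2->5, 3->3, 4->13 | applicable
match: 0->11, 1->2, 2->5, 3->3, 4->18 | applicable
count: 6
applicable_count: 6
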